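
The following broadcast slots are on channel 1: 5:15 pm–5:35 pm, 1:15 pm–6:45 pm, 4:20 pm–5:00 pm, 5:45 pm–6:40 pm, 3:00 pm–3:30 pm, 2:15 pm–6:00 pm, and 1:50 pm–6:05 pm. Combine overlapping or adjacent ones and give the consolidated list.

1:15 pm-6:45 pm

Sort by start: 1:15 pm-6:45 pm, 1:50 pm-6:05 pm, 2:15 pm-6:00 pm, 3:00 pm-3:30 pm, 4:20 pm-5:00 pm, 5:15 pm-5:35 pm, 5:45 pm-6:40 pm.
1:50 pm-6:05 pm overlaps/touches 1:15 pm-6:45 pm → extend to 1:15 pm-6:45 pm.
2:15 pm-6:00 pm overlaps/touches 1:15 pm-6:45 pm → extend to 1:15 pm-6:45 pm.
3:00 pm-3:30 pm overlaps/touches 1:15 pm-6:45 pm → extend to 1:15 pm-6:45 pm.
4:20 pm-5:00 pm overlaps/touches 1:15 pm-6:45 pm → extend to 1:15 pm-6:45 pm.
5:15 pm-5:35 pm overlaps/touches 1:15 pm-6:45 pm → extend to 1:15 pm-6:45 pm.
5:45 pm-6:40 pm overlaps/touches 1:15 pm-6:45 pm → extend to 1:15 pm-6:45 pm.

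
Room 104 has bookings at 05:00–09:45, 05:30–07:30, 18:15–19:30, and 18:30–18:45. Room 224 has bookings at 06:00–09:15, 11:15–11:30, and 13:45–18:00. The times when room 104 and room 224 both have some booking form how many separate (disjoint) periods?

First set merges to 05:00–09:45, 18:15–19:30.
A ∩ B = 06:00–09:15.
That is 1 disjoint piece.

1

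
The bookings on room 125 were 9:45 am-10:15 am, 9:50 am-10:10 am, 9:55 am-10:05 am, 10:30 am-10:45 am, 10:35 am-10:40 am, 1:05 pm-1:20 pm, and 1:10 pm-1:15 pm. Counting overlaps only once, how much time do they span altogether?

1 h

Merged: 9:45 am-10:15 am, 10:30 am-10:45 am, 1:05 pm-1:20 pm.
Lengths: 30 min + 15 min + 15 min = 1 h.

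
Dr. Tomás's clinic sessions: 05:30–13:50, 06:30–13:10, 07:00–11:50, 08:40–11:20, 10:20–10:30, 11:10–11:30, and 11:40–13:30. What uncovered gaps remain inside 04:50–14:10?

04:50–05:30, 13:50–14:10

The merged coverage is 05:30–13:50.
Uncovered inside 04:50–14:10: 04:50–05:30, 13:50–14:10.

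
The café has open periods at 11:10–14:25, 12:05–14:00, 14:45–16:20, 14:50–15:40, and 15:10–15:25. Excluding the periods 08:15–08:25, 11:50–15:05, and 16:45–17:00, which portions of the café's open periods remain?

11:10–11:50, 15:05–16:20

A, merged: 11:10–14:25, 14:45–16:20.
11:10–14:25 with B removed leaves 11:10–11:50.
14:45–16:20 with B removed leaves 15:05–16:20.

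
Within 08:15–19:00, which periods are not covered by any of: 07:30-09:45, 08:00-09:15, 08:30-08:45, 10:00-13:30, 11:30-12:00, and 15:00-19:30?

Covered (merged): 07:30–09:45, 10:00–13:30, 15:00–19:30.
Uncovered inside 08:15–19:00: 09:45–10:00, 13:30–15:00.

09:45–10:00, 13:30–15:00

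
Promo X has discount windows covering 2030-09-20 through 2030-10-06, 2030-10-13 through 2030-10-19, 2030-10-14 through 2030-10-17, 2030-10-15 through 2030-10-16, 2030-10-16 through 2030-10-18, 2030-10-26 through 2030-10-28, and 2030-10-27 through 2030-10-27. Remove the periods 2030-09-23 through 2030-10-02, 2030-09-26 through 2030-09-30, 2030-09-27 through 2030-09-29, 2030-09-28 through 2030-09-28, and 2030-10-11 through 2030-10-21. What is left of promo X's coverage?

A, merged: 2030-09-20 through 2030-10-06, 2030-10-13 through 2030-10-19, 2030-10-26 through 2030-10-28.
B, merged: 2030-09-23 through 2030-10-02, 2030-10-11 through 2030-10-21.
2030-09-20 through 2030-10-06 with B removed leaves 2030-09-20 through 2030-09-22, 2030-10-03 through 2030-10-06.
2030-10-13 through 2030-10-19 lies entirely inside B → drops out.
2030-10-26 through 2030-10-28 is untouched.

2030-09-20 through 2030-09-22, 2030-10-03 through 2030-10-06, 2030-10-26 through 2030-10-28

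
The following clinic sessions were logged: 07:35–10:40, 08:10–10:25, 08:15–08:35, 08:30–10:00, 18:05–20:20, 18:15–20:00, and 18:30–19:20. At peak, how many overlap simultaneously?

At 08:30, 4 of the intervals are simultaneously active.
No point has more.

4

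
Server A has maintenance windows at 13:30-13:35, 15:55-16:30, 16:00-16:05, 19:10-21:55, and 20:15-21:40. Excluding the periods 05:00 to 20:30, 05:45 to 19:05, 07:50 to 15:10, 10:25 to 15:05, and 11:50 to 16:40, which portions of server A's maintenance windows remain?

20:30–21:55

First set merges to 13:30–13:35, 15:55–16:30, 19:10–21:55.
Second set merges to 05:00–20:30.
13:30–13:35: fully covered by B → removed.
15:55–16:30: fully covered by B → removed.
19:10–21:55 minus B → 20:30–21:55.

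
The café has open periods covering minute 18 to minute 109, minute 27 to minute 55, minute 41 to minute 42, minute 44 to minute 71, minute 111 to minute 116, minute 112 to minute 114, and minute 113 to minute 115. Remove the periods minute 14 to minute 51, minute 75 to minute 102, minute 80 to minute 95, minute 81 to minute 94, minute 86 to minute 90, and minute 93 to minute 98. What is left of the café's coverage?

minute 51 to minute 75, minute 102 to minute 109, minute 111 to minute 116

A, merged: minute 18 to minute 109, minute 111 to minute 116.
B, merged: minute 14 to minute 51, minute 75 to minute 102.
minute 18 to minute 109 with B removed leaves minute 51 to minute 75, minute 102 to minute 109.
minute 111 to minute 116 is untouched.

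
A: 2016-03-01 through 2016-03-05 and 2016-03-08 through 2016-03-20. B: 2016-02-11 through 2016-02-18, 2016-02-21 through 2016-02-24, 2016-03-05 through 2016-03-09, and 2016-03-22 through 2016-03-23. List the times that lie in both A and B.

2016-03-01 through 2016-03-05 overlaps B on 2016-03-05 through 2016-03-05.
2016-03-08 through 2016-03-20 overlaps B on 2016-03-08 through 2016-03-09.

2016-03-05 through 2016-03-05, 2016-03-08 through 2016-03-09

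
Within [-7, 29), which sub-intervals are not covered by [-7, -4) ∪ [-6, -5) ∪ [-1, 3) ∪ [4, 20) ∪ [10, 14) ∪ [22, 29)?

[-4, -1) ∪ [3, 4) ∪ [20, 22)

Covered (merged): [-7, -4), [-1, 3), [4, 20), [22, 29).
Gaps within [-7, 29): [-4, -1), [3, 4), [20, 22).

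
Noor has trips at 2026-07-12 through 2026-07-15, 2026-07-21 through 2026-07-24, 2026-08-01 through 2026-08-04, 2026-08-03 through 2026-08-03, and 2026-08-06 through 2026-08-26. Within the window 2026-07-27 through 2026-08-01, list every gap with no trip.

The merged coverage is 2026-07-12 through 2026-07-15, 2026-07-21 through 2026-07-24, 2026-08-01 through 2026-08-04, 2026-08-06 through 2026-08-26.
Gaps within 2026-07-27 through 2026-08-01: 2026-07-27 through 2026-07-31.

2026-07-27 through 2026-07-31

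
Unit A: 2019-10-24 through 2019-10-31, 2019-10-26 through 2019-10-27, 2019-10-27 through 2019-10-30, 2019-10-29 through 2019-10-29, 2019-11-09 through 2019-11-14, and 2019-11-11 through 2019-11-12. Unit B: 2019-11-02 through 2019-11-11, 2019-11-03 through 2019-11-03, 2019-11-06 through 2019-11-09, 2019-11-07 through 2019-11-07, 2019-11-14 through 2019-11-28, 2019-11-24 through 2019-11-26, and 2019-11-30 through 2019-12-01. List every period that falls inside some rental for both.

2019-11-09 through 2019-11-11, 2019-11-14 through 2019-11-14

Merge the first list: 2019-10-24 through 2019-10-31, 2019-11-09 through 2019-11-14.
Merge the second list: 2019-11-02 through 2019-11-11, 2019-11-14 through 2019-11-28, 2019-11-30 through 2019-12-01.
2019-10-24 through 2019-10-31: no overlap with the second set.
2019-11-09 through 2019-11-14 meets the second set on 2019-11-09 through 2019-11-11, 2019-11-14 through 2019-11-14.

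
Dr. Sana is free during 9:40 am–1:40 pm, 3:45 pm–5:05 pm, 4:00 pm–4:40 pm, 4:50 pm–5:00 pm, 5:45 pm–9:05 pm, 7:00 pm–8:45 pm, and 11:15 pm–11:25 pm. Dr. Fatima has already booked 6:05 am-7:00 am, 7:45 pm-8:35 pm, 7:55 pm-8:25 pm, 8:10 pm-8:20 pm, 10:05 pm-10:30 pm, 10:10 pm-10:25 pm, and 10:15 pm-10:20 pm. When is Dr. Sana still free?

9:40 am–1:40 pm, 3:45 pm–5:05 pm, 5:45 pm–7:45 pm, 8:35 pm–9:05 pm, 11:15 pm–11:25 pm

First set merges to 9:40 am–1:40 pm, 3:45 pm–5:05 pm, 5:45 pm–9:05 pm, 11:15 pm–11:25 pm.
Second set merges to 6:05 am–7:00 am, 7:45 pm–8:35 pm, 10:05 pm–10:30 pm.
9:40 am–1:40 pm is untouched.
3:45 pm–5:05 pm is untouched.
5:45 pm–9:05 pm with B removed leaves 5:45 pm–7:45 pm, 8:35 pm–9:05 pm.
11:15 pm–11:25 pm is untouched.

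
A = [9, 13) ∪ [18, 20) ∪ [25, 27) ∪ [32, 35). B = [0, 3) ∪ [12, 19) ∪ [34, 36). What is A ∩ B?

[12, 13) ∪ [18, 19) ∪ [34, 35)

[9, 13) ∩ B → [12, 13).
[18, 20) ∩ B → [18, 19).
[25, 27) meets no B interval.
[32, 35) ∩ B → [34, 35).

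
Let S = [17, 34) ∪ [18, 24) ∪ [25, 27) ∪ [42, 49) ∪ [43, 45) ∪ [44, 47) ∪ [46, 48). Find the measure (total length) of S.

24

Merged: [17, 34), [42, 49).
Lengths: 17 + 7 = 24.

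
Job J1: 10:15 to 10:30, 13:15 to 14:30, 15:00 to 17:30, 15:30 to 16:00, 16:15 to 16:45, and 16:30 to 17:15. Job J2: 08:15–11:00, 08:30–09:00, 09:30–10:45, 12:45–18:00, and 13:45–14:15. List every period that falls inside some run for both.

A, merged: 10:15–10:30, 13:15–14:30, 15:00–17:30.
B, merged: 08:15–11:00, 12:45–18:00.
10:15–10:30 ∩ B → 10:15–10:30.
13:15–14:30 ∩ B → 13:15–14:30.
15:00–17:30 ∩ B → 15:00–17:30.

10:15–10:30, 13:15–14:30, 15:00–17:30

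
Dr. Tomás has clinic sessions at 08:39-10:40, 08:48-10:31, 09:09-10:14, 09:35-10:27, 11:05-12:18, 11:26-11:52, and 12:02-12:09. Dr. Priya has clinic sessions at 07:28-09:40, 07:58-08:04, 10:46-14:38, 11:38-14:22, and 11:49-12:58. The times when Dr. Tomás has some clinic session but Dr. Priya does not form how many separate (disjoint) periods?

Merge the first list: 08:39-10:40, 11:05-12:18.
Merge the second list: 07:28-09:40, 10:46-14:38.
A \ B = 09:40-10:40.
That is 1 disjoint piece.

1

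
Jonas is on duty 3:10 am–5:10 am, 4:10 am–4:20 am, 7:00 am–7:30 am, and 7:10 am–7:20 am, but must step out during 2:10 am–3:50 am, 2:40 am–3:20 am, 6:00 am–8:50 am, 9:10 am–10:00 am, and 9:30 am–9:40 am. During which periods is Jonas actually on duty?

3:50 am–5:10 am

Merge the first list: 3:10 am–5:10 am, 7:00 am–7:30 am.
Merge the second list: 2:10 am–3:50 am, 6:00 am–8:50 am, 9:10 am–10:00 am.
3:10 am–5:10 am \ B = 3:50 am–5:10 am.
7:00 am–7:30 am: entirely removed.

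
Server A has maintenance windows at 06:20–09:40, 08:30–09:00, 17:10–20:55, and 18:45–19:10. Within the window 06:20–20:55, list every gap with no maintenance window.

09:40–17:10

Covered (merged): 06:20–09:40, 17:10–20:55.
Gaps within 06:20–20:55: 09:40–17:10.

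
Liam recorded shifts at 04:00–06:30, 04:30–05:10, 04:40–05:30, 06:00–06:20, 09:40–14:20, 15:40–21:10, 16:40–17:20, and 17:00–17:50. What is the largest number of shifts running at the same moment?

Sweep endpoints in order; track running count of active intervals.
Peak of 3 reached at 04:40.

3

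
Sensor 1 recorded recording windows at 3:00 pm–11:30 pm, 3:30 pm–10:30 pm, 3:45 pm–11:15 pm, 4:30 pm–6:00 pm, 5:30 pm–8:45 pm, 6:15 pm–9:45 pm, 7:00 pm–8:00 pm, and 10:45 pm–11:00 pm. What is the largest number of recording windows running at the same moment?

Sweep endpoints in order; track running count of active intervals.
Peak of 6 reached at 7:00 pm.

6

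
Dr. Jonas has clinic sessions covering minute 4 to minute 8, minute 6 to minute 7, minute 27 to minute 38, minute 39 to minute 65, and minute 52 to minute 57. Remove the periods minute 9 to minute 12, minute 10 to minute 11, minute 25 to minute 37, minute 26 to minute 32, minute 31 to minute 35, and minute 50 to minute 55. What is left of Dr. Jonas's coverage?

minute 4 to minute 8, minute 37 to minute 38, minute 39 to minute 50, minute 55 to minute 65

First set merges to minute 4 to minute 8, minute 27 to minute 38, minute 39 to minute 65.
Second set merges to minute 9 to minute 12, minute 25 to minute 37, minute 50 to minute 55.
minute 4 to minute 8: no B overlap → unchanged.
minute 27 to minute 38 minus B → minute 37 to minute 38.
minute 39 to minute 65 minus B → minute 39 to minute 50, minute 55 to minute 65.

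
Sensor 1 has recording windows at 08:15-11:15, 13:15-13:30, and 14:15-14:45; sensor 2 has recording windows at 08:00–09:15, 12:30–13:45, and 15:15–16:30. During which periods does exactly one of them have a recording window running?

08:00–08:15, 09:15–11:15, 12:30–13:15, 13:30–13:45, 14:15–14:45, 15:15–16:30

A but not B: 09:15–11:15, 14:15–14:45.
B but not A: 08:00–08:15, 12:30–13:15, 13:30–13:45, 15:15–16:30.
Combining gives A △ B.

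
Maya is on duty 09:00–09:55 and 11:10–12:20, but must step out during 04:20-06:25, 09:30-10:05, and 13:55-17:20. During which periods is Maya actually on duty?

09:00-09:55 minus B → 09:00-09:30.
11:10-12:20: no B overlap → unchanged.

09:00-09:30, 11:10-12:20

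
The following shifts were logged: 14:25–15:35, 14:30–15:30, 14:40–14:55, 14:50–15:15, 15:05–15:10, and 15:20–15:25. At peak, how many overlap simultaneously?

4

Walk the sorted start/end points keeping a running depth.
The depth first hits 4 at 14:50.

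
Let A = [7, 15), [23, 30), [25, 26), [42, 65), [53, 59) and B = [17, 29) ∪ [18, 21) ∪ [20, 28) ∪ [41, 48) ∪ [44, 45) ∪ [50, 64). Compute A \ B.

Merge the first list: [7, 15), [23, 30), [42, 65).
Merge the second list: [17, 29), [41, 48), [50, 64).
[7, 15): nothing removed.
[23, 30) \ B = [29, 30).
[42, 65) \ B = [48, 50), [64, 65).

[7, 15) ∪ [29, 30) ∪ [48, 50) ∪ [64, 65)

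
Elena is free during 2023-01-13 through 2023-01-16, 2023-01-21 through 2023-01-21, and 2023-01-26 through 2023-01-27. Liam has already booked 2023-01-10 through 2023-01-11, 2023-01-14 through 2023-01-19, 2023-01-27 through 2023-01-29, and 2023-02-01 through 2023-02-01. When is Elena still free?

2023-01-13 through 2023-01-13, 2023-01-21 through 2023-01-21, 2023-01-26 through 2023-01-26

2023-01-13 through 2023-01-16 \ B = 2023-01-13 through 2023-01-13.
2023-01-21 through 2023-01-21: nothing removed.
2023-01-26 through 2023-01-27 \ B = 2023-01-26 through 2023-01-26.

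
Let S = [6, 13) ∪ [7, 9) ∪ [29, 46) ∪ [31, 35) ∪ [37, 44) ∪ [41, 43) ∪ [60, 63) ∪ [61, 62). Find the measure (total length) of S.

27

Merged: [6, 13), [29, 46), [60, 63).
Lengths: 7 + 17 + 3 = 27.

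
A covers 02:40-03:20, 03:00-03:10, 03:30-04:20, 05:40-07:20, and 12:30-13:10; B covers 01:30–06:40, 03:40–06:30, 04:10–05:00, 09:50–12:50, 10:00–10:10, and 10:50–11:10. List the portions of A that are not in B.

06:40–07:20, 12:50–13:10

First set merges to 02:40–03:20, 03:30–04:20, 05:40–07:20, 12:30–13:10.
Second set merges to 01:30–06:40, 09:50–12:50.
02:40–03:20 lies entirely inside B → drops out.
03:30–04:20 lies entirely inside B → drops out.
05:40–07:20 with B removed leaves 06:40–07:20.
12:30–13:10 with B removed leaves 12:50–13:10.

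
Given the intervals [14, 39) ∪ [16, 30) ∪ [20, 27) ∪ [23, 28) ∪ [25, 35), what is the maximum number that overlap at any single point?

Sweep endpoints in order; track running count of active intervals.
Peak of 5 reached at 25.

5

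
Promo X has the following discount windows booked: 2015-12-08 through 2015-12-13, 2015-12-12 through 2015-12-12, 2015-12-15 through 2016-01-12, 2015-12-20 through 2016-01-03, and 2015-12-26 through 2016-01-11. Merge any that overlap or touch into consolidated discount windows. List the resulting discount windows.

2015-12-12 through 2015-12-12 overlaps/touches 2015-12-08 through 2015-12-13 → extend to 2015-12-08 through 2015-12-13.
2015-12-15 through 2016-01-12 is disjoint → start new block.
2015-12-20 through 2016-01-03 overlaps/touches 2015-12-15 through 2016-01-12 → extend to 2015-12-15 through 2016-01-12.
2015-12-26 through 2016-01-11 overlaps/touches 2015-12-15 through 2016-01-12 → extend to 2015-12-15 through 2016-01-12.

2015-12-08 through 2015-12-13, 2015-12-15 through 2016-01-12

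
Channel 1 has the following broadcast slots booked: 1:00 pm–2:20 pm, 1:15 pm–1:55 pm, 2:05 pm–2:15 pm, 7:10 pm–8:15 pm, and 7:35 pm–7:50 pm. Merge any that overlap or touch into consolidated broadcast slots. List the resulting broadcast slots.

1:00 pm–2:20 pm, 7:10 pm–8:15 pm

1:15 pm–1:55 pm overlaps/touches 1:00 pm–2:20 pm → extend to 1:00 pm–2:20 pm.
2:05 pm–2:15 pm overlaps/touches 1:00 pm–2:20 pm → extend to 1:00 pm–2:20 pm.
7:10 pm–8:15 pm is disjoint → start new block.
7:35 pm–7:50 pm overlaps/touches 7:10 pm–8:15 pm → extend to 7:10 pm–8:15 pm.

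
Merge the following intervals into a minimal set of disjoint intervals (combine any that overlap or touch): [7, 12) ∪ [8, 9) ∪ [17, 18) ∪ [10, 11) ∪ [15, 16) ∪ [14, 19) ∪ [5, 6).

Sort by start: [5, 6), [7, 12), [8, 9), [10, 11), [14, 19), [15, 16), [17, 18).
[7, 12) is disjoint → start new block.
[8, 9) overlaps/touches [7, 12) → extend to [7, 12).
[10, 11) overlaps/touches [7, 12) → extend to [7, 12).
[14, 19) is disjoint → start new block.
[15, 16) overlaps/touches [14, 19) → extend to [14, 19).
[17, 18) overlaps/touches [14, 19) → extend to [14, 19).

[5, 6) ∪ [7, 12) ∪ [14, 19)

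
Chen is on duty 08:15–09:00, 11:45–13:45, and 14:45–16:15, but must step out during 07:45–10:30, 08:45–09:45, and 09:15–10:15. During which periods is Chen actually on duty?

Merge the second list: 07:45–10:30.
08:15–09:00: entirely removed.
11:45–13:45: nothing removed.
14:45–16:15: nothing removed.

11:45–13:45, 14:45–16:15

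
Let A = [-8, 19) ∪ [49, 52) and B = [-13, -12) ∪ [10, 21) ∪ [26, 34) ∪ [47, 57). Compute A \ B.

[-8, 10)

[-8, 19) with B removed leaves [-8, 10).
[49, 52) lies entirely inside B → drops out.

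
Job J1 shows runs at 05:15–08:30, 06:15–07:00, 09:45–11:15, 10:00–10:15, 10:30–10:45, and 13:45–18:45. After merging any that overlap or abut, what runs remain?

05:15-08:30, 09:45-11:15, 13:45-18:45

06:15-07:00 overlaps/touches 05:15-08:30 → extend to 05:15-08:30.
09:45-11:15 is disjoint → start new block.
10:00-10:15 overlaps/touches 09:45-11:15 → extend to 09:45-11:15.
10:30-10:45 overlaps/touches 09:45-11:15 → extend to 09:45-11:15.
13:45-18:45 is disjoint → start new block.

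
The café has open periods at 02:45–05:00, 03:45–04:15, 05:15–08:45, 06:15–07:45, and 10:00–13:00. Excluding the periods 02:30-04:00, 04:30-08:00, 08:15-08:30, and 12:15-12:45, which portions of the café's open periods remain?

04:00-04:30, 08:00-08:15, 08:30-08:45, 10:00-12:15, 12:45-13:00

Merge the first list: 02:45-05:00, 05:15-08:45, 10:00-13:00.
02:45-05:00 \ B = 04:00-04:30.
05:15-08:45 \ B = 08:00-08:15, 08:30-08:45.
10:00-13:00 \ B = 10:00-12:15, 12:45-13:00.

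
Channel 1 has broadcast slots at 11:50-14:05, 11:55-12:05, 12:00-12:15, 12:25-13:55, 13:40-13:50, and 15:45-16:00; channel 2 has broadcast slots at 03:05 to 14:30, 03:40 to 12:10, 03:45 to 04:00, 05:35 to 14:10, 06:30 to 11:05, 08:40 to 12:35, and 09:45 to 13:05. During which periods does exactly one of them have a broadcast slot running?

03:05–11:50, 14:05–14:30, 15:45–16:00

A, merged: 11:50–14:05, 15:45–16:00.
B, merged: 03:05–14:30.
Only in the first: 15:45–16:00.
Only in the second: 03:05–11:50, 14:05–14:30.
Together these are the periods covered by exactly one.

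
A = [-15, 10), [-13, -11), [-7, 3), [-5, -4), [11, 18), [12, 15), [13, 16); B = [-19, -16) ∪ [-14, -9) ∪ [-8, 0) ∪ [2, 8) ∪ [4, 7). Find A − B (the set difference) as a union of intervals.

A, merged: [-15, 10), [11, 18).
B, merged: [-19, -16), [-14, -9), [-8, 0), [2, 8).
[-15, 10) with B removed leaves [-15, -14), [-9, -8), [0, 2), [8, 10).
[11, 18) is untouched.

[-15, -14) ∪ [-9, -8) ∪ [0, 2) ∪ [8, 10) ∪ [11, 18)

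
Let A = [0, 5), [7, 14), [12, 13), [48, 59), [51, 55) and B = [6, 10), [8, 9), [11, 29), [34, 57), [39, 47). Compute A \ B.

[0, 5) ∪ [10, 11) ∪ [57, 59)

Merge the first list: [0, 5), [7, 14), [48, 59).
Merge the second list: [6, 10), [11, 29), [34, 57).
[0, 5): nothing removed.
[7, 14) \ B = [10, 11).
[48, 59) \ B = [57, 59).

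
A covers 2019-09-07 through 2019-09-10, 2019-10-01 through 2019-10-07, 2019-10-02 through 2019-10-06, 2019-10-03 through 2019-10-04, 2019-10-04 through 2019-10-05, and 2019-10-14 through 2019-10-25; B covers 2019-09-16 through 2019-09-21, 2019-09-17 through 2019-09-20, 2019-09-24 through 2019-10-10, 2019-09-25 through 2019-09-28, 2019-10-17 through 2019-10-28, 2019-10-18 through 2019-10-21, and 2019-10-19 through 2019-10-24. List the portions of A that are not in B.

First set merges to 2019-09-07 through 2019-09-10, 2019-10-01 through 2019-10-07, 2019-10-14 through 2019-10-25.
Second set merges to 2019-09-16 through 2019-09-21, 2019-09-24 through 2019-10-10, 2019-10-17 through 2019-10-28.
2019-09-07 through 2019-09-10: nothing removed.
2019-10-01 through 2019-10-07: entirely removed.
2019-10-14 through 2019-10-25 \ B = 2019-10-14 through 2019-10-16.

2019-09-07 through 2019-09-10, 2019-10-14 through 2019-10-16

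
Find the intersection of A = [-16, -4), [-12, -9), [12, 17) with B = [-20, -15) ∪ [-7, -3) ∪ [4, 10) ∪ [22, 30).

[-16, -15) ∪ [-7, -4)

A, merged: [-16, -4), [12, 17).
[-16, -4) ∩ B → [-16, -15), [-7, -4).
[12, 17) meets no B interval.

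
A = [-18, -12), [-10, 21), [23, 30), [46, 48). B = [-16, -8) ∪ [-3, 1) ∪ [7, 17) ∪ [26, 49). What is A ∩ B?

[-18, -12) meets the second set on [-16, -12).
[-10, 21) meets the second set on [-10, -8), [-3, 1), [7, 17).
[23, 30) meets the second set on [26, 30).
[46, 48) meets the second set on [46, 48).

[-16, -12) ∪ [-10, -8) ∪ [-3, 1) ∪ [7, 17) ∪ [26, 30) ∪ [46, 48)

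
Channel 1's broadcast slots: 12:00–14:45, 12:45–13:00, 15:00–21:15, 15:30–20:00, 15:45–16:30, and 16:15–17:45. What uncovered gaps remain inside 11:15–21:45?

After merging, the occupied span is 12:00–14:45, 15:00–21:15.
Uncovered inside 11:15–21:45: 11:15–12:00, 14:45–15:00, 21:15–21:45.

11:15–12:00, 14:45–15:00, 21:15–21:45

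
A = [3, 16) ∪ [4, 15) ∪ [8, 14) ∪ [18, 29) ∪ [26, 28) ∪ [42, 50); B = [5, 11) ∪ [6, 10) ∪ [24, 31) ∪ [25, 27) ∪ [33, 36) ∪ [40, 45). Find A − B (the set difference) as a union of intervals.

First set merges to [3, 16), [18, 29), [42, 50).
Second set merges to [5, 11), [24, 31), [33, 36), [40, 45).
[3, 16) with B removed leaves [3, 5), [11, 16).
[18, 29) with B removed leaves [18, 24).
[42, 50) with B removed leaves [45, 50).

[3, 5) ∪ [11, 16) ∪ [18, 24) ∪ [45, 50)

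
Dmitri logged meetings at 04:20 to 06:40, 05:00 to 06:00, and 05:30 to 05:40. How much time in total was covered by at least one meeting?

Merged: 04:20–06:40.
Length: 2 h 20 min.

2 h 20 min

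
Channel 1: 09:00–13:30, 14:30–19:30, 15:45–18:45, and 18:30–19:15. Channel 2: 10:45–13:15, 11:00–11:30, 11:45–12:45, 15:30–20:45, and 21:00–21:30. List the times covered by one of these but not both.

09:00–10:45, 13:15–13:30, 14:30–15:30, 19:30–20:45, 21:00–21:30

Merge the first list: 09:00–13:30, 14:30–19:30.
Merge the second list: 10:45–13:15, 15:30–20:45, 21:00–21:30.
A \ B = 09:00–10:45, 13:15–13:30, 14:30–15:30.
B \ A = 19:30–20:45, 21:00–21:30.
Union of the two gives the symmetric difference.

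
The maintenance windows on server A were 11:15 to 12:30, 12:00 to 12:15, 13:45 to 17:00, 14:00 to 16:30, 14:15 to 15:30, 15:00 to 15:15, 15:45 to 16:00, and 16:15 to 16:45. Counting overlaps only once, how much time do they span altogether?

Merged: 11:15-12:30, 13:45-17:00.
Lengths: 1 h 15 min + 3 h 15 min = 4 h 30 min.

4 h 30 min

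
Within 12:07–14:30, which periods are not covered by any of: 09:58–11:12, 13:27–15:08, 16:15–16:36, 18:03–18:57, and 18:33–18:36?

12:07-13:27

Covered (merged): 09:58-11:12, 13:27-15:08, 16:15-16:36, 18:03-18:57.
Uncovered inside 12:07-14:30: 12:07-13:27.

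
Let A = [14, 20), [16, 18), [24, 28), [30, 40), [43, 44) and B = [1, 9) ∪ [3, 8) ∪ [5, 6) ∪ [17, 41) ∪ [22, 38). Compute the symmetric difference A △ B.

A, merged: [14, 20), [24, 28), [30, 40), [43, 44).
B, merged: [1, 9), [17, 41).
A \ B = [14, 17), [43, 44).
B \ A = [1, 9), [20, 24), [28, 30), [40, 41).
Union of the two gives the symmetric difference.

[1, 9) ∪ [14, 17) ∪ [20, 24) ∪ [28, 30) ∪ [40, 41) ∪ [43, 44)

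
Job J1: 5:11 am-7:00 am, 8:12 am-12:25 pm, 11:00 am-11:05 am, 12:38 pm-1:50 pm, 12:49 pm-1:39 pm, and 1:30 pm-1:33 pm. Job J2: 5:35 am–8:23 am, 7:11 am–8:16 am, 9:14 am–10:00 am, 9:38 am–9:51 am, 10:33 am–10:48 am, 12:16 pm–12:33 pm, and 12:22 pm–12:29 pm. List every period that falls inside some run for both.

5:35 am-7:00 am, 8:12 am-8:23 am, 9:14 am-10:00 am, 10:33 am-10:48 am, 12:16 pm-12:25 pm

Merge the first list: 5:11 am-7:00 am, 8:12 am-12:25 pm, 12:38 pm-1:50 pm.
Merge the second list: 5:35 am-8:23 am, 9:14 am-10:00 am, 10:33 am-10:48 am, 12:16 pm-12:33 pm.
5:11 am-7:00 am meets the second set on 5:35 am-7:00 am.
8:12 am-12:25 pm meets the second set on 8:12 am-8:23 am, 9:14 am-10:00 am, 10:33 am-10:48 am, 12:16 pm-12:25 pm.
12:38 pm-1:50 pm: no overlap with the second set.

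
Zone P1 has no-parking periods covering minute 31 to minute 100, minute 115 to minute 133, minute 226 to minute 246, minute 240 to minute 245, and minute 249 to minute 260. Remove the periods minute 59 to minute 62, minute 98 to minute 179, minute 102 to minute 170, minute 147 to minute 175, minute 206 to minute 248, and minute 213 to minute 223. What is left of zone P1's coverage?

First set merges to minute 31 to minute 100, minute 115 to minute 133, minute 226 to minute 246, minute 249 to minute 260.
Second set merges to minute 59 to minute 62, minute 98 to minute 179, minute 206 to minute 248.
minute 31 to minute 100 minus B → minute 31 to minute 59, minute 62 to minute 98.
minute 115 to minute 133: fully covered by B → removed.
minute 226 to minute 246: fully covered by B → removed.
minute 249 to minute 260: no B overlap → unchanged.

minute 31 to minute 59, minute 62 to minute 98, minute 249 to minute 260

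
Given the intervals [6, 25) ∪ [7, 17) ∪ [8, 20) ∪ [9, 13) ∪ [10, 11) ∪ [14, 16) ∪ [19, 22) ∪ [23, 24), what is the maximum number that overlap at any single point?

Sweep endpoints in order; track running count of active intervals.
Peak of 5 reached at 10.

5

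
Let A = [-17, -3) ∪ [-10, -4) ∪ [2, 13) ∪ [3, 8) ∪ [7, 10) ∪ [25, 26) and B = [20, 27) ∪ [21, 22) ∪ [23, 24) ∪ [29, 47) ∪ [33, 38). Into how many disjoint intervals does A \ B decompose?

2

Merge the first list: [-17, -3), [2, 13), [25, 26).
Merge the second list: [20, 27), [29, 47).
A \ B = [-17, -3), [2, 13).
That is 2 disjoint pieces.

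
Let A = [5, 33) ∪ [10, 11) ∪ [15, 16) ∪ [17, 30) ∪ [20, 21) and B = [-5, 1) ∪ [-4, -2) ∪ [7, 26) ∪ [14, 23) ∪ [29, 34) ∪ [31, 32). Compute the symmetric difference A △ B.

[-5, 1) ∪ [5, 7) ∪ [26, 29) ∪ [33, 34)

First set merges to [5, 33).
Second set merges to [-5, 1), [7, 26), [29, 34).
A \ B = [5, 7), [26, 29).
B \ A = [-5, 1), [33, 34).
Union of the two gives the symmetric difference.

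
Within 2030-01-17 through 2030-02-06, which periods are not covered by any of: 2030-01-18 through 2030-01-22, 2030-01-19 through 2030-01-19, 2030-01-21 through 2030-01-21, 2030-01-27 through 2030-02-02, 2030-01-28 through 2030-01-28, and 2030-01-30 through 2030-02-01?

2030-01-17 through 2030-01-17, 2030-01-23 through 2030-01-26, 2030-02-03 through 2030-02-06

After merging, the occupied span is 2030-01-18 through 2030-01-22, 2030-01-27 through 2030-02-02.
Complement within 2030-01-17 through 2030-02-06: 2030-01-17 through 2030-01-17, 2030-01-23 through 2030-01-26, 2030-02-03 through 2030-02-06.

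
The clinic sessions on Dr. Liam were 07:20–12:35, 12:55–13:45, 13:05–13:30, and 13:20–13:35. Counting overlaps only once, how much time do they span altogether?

6 h 5 min

Merged: 07:20–12:35, 12:55–13:45.
Lengths: 5 h 15 min + 50 min = 6 h 5 min.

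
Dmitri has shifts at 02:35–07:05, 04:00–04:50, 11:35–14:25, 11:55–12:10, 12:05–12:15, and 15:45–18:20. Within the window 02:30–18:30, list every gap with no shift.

The merged coverage is 02:35–07:05, 11:35–14:25, 15:45–18:20.
Uncovered inside 02:30–18:30: 02:30–02:35, 07:05–11:35, 14:25–15:45, 18:20–18:30.

02:30–02:35, 07:05–11:35, 14:25–15:45, 18:20–18:30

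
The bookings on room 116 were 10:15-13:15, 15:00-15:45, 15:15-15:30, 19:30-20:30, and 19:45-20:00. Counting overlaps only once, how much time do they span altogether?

Merged: 10:15–13:15, 15:00–15:45, 19:30–20:30.
Lengths: 3 h + 45 min + 1 h = 4 h 45 min.

4 h 45 min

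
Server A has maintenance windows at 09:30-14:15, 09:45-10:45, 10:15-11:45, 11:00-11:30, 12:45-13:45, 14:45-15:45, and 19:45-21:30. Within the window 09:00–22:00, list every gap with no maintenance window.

09:00–09:30, 14:15–14:45, 15:45–19:45, 21:30–22:00

The merged coverage is 09:30–14:15, 14:45–15:45, 19:45–21:30.
Complement within 09:00–22:00: 09:00–09:30, 14:15–14:45, 15:45–19:45, 21:30–22:00.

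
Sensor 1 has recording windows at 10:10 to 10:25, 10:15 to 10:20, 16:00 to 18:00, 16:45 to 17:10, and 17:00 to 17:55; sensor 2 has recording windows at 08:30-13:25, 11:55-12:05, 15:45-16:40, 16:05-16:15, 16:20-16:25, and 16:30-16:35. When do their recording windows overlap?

10:10–10:25, 16:00–16:40

Merge the first list: 10:10–10:25, 16:00–18:00.
Merge the second list: 08:30–13:25, 15:45–16:40.
10:10–10:25 overlaps B on 10:10–10:25.
16:00–18:00 overlaps B on 16:00–16:40.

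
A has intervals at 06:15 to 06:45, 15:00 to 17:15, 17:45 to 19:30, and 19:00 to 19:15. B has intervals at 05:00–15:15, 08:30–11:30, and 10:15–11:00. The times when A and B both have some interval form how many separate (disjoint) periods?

First set merges to 06:15–06:45, 15:00–17:15, 17:45–19:30.
Second set merges to 05:00–15:15.
A ∩ B = 06:15–06:45, 15:00–15:15.
That is 2 disjoint pieces.

2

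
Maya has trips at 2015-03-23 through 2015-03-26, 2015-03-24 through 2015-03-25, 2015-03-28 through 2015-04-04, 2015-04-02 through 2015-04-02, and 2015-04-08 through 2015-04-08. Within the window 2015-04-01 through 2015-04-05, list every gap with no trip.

2015-04-05 through 2015-04-05

Covered (merged): 2015-03-23 through 2015-03-26, 2015-03-28 through 2015-04-04, 2015-04-08 through 2015-04-08.
Uncovered inside 2015-04-01 through 2015-04-05: 2015-04-05 through 2015-04-05.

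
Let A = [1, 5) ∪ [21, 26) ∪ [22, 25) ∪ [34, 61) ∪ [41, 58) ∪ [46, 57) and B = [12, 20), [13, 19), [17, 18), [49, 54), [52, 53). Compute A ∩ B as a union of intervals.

[49, 54)

Merge the first list: [1, 5), [21, 26), [34, 61).
Merge the second list: [12, 20), [49, 54).
[1, 5): no overlap with the second set.
[21, 26): no overlap with the second set.
[34, 61) meets the second set on [49, 54).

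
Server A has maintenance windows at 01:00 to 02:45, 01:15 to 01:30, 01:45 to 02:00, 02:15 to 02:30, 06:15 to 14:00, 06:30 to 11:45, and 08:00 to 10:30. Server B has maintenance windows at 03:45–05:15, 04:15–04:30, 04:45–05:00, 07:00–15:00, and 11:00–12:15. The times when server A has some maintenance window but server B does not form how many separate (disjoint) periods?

Merge the first list: 01:00–02:45, 06:15–14:00.
Merge the second list: 03:45–05:15, 07:00–15:00.
A \ B = 01:00–02:45, 06:15–07:00.
That is 2 disjoint pieces.

2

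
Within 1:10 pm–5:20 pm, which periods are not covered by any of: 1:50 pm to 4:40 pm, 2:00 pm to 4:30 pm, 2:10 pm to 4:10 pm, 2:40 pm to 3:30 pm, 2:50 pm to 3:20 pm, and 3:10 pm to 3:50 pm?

The merged coverage is 1:50 pm–4:40 pm.
Gaps within 1:10 pm–5:20 pm: 1:10 pm–1:50 pm, 4:40 pm–5:20 pm.

1:10 pm–1:50 pm, 4:40 pm–5:20 pm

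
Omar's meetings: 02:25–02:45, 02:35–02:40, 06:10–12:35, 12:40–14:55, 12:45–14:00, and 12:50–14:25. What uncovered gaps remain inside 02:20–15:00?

02:20-02:25, 02:45-06:10, 12:35-12:40, 14:55-15:00

Covered (merged): 02:25-02:45, 06:10-12:35, 12:40-14:55.
Complement within 02:20-15:00: 02:20-02:25, 02:45-06:10, 12:35-12:40, 14:55-15:00.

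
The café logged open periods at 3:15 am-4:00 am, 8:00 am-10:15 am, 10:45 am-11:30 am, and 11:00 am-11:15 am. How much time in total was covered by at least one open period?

3 h 45 min

Merged: 3:15 am-4:00 am, 8:00 am-10:15 am, 10:45 am-11:30 am.
Lengths: 45 min + 2 h 15 min + 45 min = 3 h 45 min.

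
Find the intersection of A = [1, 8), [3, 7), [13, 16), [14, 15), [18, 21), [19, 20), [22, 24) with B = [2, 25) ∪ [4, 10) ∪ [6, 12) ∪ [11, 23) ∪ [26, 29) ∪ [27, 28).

Merge the first list: [1, 8), [13, 16), [18, 21), [22, 24).
Merge the second list: [2, 25), [26, 29).
[1, 8) meets the second set on [2, 8).
[13, 16) meets the second set on [13, 16).
[18, 21) meets the second set on [18, 21).
[22, 24) meets the second set on [22, 24).

[2, 8) ∪ [13, 16) ∪ [18, 21) ∪ [22, 24)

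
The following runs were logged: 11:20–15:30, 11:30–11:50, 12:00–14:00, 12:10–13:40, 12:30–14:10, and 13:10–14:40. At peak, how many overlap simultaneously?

Sweep endpoints in order; track running count of active intervals.
Peak of 5 reached at 13:10.

5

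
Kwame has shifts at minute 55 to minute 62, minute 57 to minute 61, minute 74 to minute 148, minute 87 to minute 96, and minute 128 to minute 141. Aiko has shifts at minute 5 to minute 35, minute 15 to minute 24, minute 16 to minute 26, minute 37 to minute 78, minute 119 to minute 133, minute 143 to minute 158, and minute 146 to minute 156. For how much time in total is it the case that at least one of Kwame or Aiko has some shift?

151 minutes

A, merged: minute 55 to minute 62, minute 74 to minute 148.
B, merged: minute 5 to minute 35, minute 37 to minute 78, minute 119 to minute 133, minute 143 to minute 158.
A ∪ B = minute 5 to minute 35, minute 37 to minute 158.
Total: 30 minutes + 121 minutes = 151 minutes.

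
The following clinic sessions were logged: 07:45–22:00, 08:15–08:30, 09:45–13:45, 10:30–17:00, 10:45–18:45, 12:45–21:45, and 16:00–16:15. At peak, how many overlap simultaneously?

5

Sweep endpoints in order; track running count of active intervals.
Peak of 5 reached at 12:45.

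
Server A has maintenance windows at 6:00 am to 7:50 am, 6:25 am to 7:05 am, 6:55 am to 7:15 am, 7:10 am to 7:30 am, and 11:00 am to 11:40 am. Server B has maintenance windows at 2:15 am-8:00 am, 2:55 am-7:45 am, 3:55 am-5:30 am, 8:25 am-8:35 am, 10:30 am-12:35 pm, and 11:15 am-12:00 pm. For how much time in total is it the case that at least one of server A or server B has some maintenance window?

A, merged: 6:00 am–7:50 am, 11:00 am–11:40 am.
B, merged: 2:15 am–8:00 am, 8:25 am–8:35 am, 10:30 am–12:35 pm.
A ∪ B = 2:15 am–8:00 am, 8:25 am–8:35 am, 10:30 am–12:35 pm.
Total: 5 h 45 min + 10 min + 2 h 5 min = 8 h.

8 h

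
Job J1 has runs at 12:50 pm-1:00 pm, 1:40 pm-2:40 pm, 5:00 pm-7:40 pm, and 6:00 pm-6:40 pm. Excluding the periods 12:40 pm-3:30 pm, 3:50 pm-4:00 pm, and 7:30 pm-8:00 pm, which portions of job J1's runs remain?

5:00 pm–7:30 pm

A, merged: 12:50 pm–1:00 pm, 1:40 pm–2:40 pm, 5:00 pm–7:40 pm.
12:50 pm–1:00 pm: entirely removed.
1:40 pm–2:40 pm: entirely removed.
5:00 pm–7:40 pm \ B = 5:00 pm–7:30 pm.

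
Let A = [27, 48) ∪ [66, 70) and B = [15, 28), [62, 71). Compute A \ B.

[27, 48) minus B → [28, 48).
[66, 70): fully covered by B → removed.

[28, 48)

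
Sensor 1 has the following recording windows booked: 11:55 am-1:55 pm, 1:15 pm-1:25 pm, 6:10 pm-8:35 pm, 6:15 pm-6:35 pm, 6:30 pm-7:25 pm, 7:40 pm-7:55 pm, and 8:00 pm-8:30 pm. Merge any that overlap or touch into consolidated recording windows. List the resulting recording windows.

11:55 am–1:55 pm, 6:10 pm–8:35 pm

1:15 pm–1:25 pm overlaps/touches 11:55 am–1:55 pm → extend to 11:55 am–1:55 pm.
6:10 pm–8:35 pm is disjoint → start new block.
6:15 pm–6:35 pm overlaps/touches 6:10 pm–8:35 pm → extend to 6:10 pm–8:35 pm.
6:30 pm–7:25 pm overlaps/touches 6:10 pm–8:35 pm → extend to 6:10 pm–8:35 pm.
7:40 pm–7:55 pm overlaps/touches 6:10 pm–8:35 pm → extend to 6:10 pm–8:35 pm.
8:00 pm–8:30 pm overlaps/touches 6:10 pm–8:35 pm → extend to 6:10 pm–8:35 pm.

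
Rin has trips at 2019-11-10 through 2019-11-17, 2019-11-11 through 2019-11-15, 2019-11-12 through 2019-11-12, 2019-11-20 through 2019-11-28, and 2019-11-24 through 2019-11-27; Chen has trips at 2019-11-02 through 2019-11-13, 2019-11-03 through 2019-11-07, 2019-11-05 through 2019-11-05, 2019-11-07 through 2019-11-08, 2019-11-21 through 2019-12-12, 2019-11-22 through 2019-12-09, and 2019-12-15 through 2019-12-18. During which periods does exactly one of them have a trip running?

Merge the first list: 2019-11-10 through 2019-11-17, 2019-11-20 through 2019-11-28.
Merge the second list: 2019-11-02 through 2019-11-13, 2019-11-21 through 2019-12-12, 2019-12-15 through 2019-12-18.
A but not B: 2019-11-14 through 2019-11-17, 2019-11-20 through 2019-11-20.
B but not A: 2019-11-02 through 2019-11-09, 2019-11-29 through 2019-12-12, 2019-12-15 through 2019-12-18.
Combining gives A △ B.

2019-11-02 through 2019-11-09, 2019-11-14 through 2019-11-17, 2019-11-20 through 2019-11-20, 2019-11-29 through 2019-12-12, 2019-12-15 through 2019-12-18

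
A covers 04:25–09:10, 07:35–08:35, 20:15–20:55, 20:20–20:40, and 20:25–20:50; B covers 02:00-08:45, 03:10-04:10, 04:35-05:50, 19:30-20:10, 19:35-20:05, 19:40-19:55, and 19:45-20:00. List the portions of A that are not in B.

A, merged: 04:25–09:10, 20:15–20:55.
B, merged: 02:00–08:45, 19:30–20:10.
04:25–09:10 with B removed leaves 08:45–09:10.
20:15–20:55 is untouched.

08:45–09:10, 20:15–20:55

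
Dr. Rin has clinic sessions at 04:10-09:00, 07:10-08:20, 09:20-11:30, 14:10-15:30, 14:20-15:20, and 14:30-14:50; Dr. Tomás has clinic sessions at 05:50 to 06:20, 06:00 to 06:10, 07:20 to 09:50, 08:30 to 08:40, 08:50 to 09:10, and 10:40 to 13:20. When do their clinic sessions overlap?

First set merges to 04:10-09:00, 09:20-11:30, 14:10-15:30.
Second set merges to 05:50-06:20, 07:20-09:50, 10:40-13:20.
04:10-09:00 ∩ B → 05:50-06:20, 07:20-09:00.
09:20-11:30 ∩ B → 09:20-09:50, 10:40-11:30.
14:10-15:30 meets no B interval.

05:50-06:20, 07:20-09:00, 09:20-09:50, 10:40-11:30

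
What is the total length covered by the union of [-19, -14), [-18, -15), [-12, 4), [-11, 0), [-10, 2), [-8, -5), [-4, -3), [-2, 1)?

21

Merged: [-19, -14), [-12, 4).
Lengths: 5 + 16 = 21.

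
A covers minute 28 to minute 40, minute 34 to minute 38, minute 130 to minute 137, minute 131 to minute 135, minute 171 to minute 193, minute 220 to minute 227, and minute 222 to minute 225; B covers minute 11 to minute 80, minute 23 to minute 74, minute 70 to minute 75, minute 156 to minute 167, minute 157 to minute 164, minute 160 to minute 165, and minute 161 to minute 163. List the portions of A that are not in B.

minute 130 to minute 137, minute 171 to minute 193, minute 220 to minute 227

A, merged: minute 28 to minute 40, minute 130 to minute 137, minute 171 to minute 193, minute 220 to minute 227.
B, merged: minute 11 to minute 80, minute 156 to minute 167.
minute 28 to minute 40: entirely removed.
minute 130 to minute 137: nothing removed.
minute 171 to minute 193: nothing removed.
minute 220 to minute 227: nothing removed.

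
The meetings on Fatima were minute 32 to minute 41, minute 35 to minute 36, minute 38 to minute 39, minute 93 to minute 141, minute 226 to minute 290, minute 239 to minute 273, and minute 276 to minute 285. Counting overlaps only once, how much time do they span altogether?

121 minutes

Merged: minute 32 to minute 41, minute 93 to minute 141, minute 226 to minute 290.
Lengths: 9 minutes + 48 minutes + 64 minutes = 121 minutes.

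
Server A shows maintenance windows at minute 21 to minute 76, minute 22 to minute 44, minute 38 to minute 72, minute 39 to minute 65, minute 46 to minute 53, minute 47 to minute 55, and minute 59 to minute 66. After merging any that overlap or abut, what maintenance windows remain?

minute 21 to minute 76

minute 22 to minute 44 overlaps/touches minute 21 to minute 76 → extend to minute 21 to minute 76.
minute 38 to minute 72 overlaps/touches minute 21 to minute 76 → extend to minute 21 to minute 76.
minute 39 to minute 65 overlaps/touches minute 21 to minute 76 → extend to minute 21 to minute 76.
minute 46 to minute 53 overlaps/touches minute 21 to minute 76 → extend to minute 21 to minute 76.
minute 47 to minute 55 overlaps/touches minute 21 to minute 76 → extend to minute 21 to minute 76.
minute 59 to minute 66 overlaps/touches minute 21 to minute 76 → extend to minute 21 to minute 76.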